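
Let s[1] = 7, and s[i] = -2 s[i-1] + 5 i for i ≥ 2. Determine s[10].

-2144

s[2] = -2*7 + 10 = -4
s[3] = -2*(-4) + 15 = 23
s[4] = -2*23 + 20 = -26
s[5] = -2*(-26) + 25 = 77
s[6] = -2*77 + 30 = -124
s[7] = -2*(-124) + 35 = 283
s[8] = -2*283 + 40 = -526
s[9] = -2*(-526) + 45 = 1097
s[10] = -2*1097 + 50 = -2144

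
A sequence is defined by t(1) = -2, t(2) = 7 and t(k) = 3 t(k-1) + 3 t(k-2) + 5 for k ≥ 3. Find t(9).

67148

t(3) = 3*7 + 3*(-2) + 5 = 20
t(4) = 3*20 + 3*7 + 5 = 86
t(5) = 3*86 + 3*20 + 5 = 323
t(6) = 3*323 + 3*86 + 5 = 1232
t(7) = 3*1232 + 3*323 + 5 = 4670
t(8) = 3*4670 + 3*1232 + 5 = 17711
t(9) = 3*17711 + 3*4670 + 5 = 67148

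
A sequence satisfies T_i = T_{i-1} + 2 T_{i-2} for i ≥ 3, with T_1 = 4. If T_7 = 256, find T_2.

8

Let T_2 = z.
T_3 = 8 + z
T_4 = 8 + 3z
T_5 = 24 + 5z
T_6 = 40 + 11z
T_7 = 88 + 21z
So 88 + 21z = 256, giving z = 8.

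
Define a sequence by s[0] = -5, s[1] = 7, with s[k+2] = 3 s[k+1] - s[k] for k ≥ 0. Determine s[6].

s[2] = 3*7 - (-5) = 26
s[3] = 3*26 - 7 = 71
s[4] = 3*71 - 26 = 187
s[5] = 3*187 - 71 = 490
s[6] = 3*490 - 187 = 1283

1283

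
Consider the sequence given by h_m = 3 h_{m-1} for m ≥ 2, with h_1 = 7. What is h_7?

5103

h_2 = 3(7) = 21
h_3 = 3(21) = 63
h_4 = 3(63) = 189
h_5 = 3(189) = 567
h_6 = 3(567) = 1701
h_7 = 3(1701) = 5103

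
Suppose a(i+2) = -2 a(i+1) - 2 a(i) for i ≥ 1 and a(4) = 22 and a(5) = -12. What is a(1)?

Rearranging, a(i-2) = (a(i) + 2 a(i-1)) / -2.
a(3) = (-12 + 2(22)) / -2 = 32/-2 = -16
a(2) = (22 + 2(-16)) / -2 = -10/-2 = 5
a(1) = (-16 + 2(5)) / -2 = -6/-2 = 3

3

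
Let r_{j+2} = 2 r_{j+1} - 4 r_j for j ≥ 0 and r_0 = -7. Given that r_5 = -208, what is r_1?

Let r_1 = v.
r_2 = 28 + 2v
r_3 = 56
r_4 = -8v
r_5 = -224 - 16v
So -224 - 16v = -208, giving v = -1.

-1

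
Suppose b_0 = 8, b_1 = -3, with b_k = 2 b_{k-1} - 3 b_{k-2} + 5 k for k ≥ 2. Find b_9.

b_2 = 2(-3) - 3(8) + 10 = -20
b_3 = 2(-20) - 3(-3) + 15 = -16
b_4 = 2(-16) - 3(-20) + 20 = 48
b_5 = 2(48) - 3(-16) + 25 = 169
b_6 = 2(169) - 3(48) + 30 = 224
b_7 = 2(224) - 3(169) + 35 = -24
b_8 = 2(-24) - 3(224) + 40 = -680
b_9 = 2(-680) - 3(-24) + 45 = -1243

-1243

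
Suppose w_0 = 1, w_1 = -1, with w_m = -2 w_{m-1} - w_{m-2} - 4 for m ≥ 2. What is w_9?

15

w_2 = -2·(-1) - 1 - 4 = -3
w_3 = -2·(-3) - (-1) - 4 = 3
w_4 = -2·3 - (-3) - 4 = -7
w_5 = -2·(-7) - 3 - 4 = 7
w_6 = -2·7 - (-7) - 4 = -11
w_7 = -2·(-11) - 7 - 4 = 11
w_8 = -2·11 - (-11) - 4 = -15
w_9 = -2·(-15) - 11 - 4 = 15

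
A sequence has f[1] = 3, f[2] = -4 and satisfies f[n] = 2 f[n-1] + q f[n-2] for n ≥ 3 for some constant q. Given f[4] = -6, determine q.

f[3] = -8 + 3q
f[4] = -16 + 2q
So -16 + 2q = -6, giving q = 5.

5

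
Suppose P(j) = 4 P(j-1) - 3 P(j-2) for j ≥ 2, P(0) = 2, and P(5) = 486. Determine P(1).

Let P(1) = x.
P(2) = -6 + 4x
P(3) = -24 + 13x
P(4) = -78 + 40x
P(5) = -240 + 121x
So -240 + 121x = 486, giving x = 6.

6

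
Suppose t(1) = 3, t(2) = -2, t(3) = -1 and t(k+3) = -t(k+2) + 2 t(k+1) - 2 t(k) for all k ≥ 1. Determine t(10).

-751

t(4) = -(-1) + 2(-2) - 2(3) = -9
t(5) = -(-9) + 2(-1) - 2(-2) = 11
t(6) = -11 + 2(-9) - 2(-1) = -27
t(7) = -(-27) + 2(11) - 2(-9) = 67
t(8) = -67 + 2(-27) - 2(11) = -143
t(9) = -(-143) + 2(67) - 2(-27) = 331
t(10) = -331 + 2(-143) - 2(67) = -751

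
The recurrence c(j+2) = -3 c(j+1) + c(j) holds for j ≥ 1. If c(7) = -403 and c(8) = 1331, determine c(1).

Rearranging, c(j-2) = c(j) + 3 c(j-1).
c(6) = 1331 + 3(-403) = 122
c(5) = -403 + 3(122) = -37
c(4) = 122 + 3(-37) = 11
c(3) = -37 + 3(11) = -4
c(2) = 11 + 3(-4) = -1
c(1) = -4 + 3(-1) = -7

-7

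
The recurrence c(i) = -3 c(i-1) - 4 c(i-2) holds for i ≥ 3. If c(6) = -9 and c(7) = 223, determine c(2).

Rearranging, c(i-2) = (c(i) + 3 c(i-1)) / -4.
c(5) = (223 + 3(-9)) / -4 = 196/-4 = -49
c(4) = (-9 + 3(-49)) / -4 = -156/-4 = 39
c(3) = (-49 + 3(39)) / -4 = 68/-4 = -17
c(2) = (39 + 3(-17)) / -4 = -12/-4 = 3

3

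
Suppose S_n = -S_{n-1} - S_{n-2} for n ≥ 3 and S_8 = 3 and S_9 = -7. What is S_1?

Rearranging, S_{n-2} = -(S_n + S_{n-1}).
S_7 = -(-7 + 3) = 4
S_6 = -(3 + 4) = -7
S_5 = -(4 + (-7)) = 3
S_4 = -(-7 + 3) = 4
S_3 = -(3 + 4) = -7
S_2 = -(4 + (-7)) = 3
S_1 = -(-7 + 3) = 4

4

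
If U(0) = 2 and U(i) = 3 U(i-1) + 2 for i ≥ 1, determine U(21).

The fixed point is 2/(1 - 3) = -1, so U(i) + 1 = 3(U(i-1) + 1).
Hence U(i) = 3·3^i - 1.
U(21) = 3·3^{21} - 1 = 3·10460353203 - 1 = 31381059608.

31381059608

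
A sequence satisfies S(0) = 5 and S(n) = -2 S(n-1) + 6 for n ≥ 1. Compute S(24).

50331650

The fixed point is 6/(1 + 2) = 2, so S(n) - 2 = -2(S(n-1) - 2).
Hence S(n) = 3·(-2)^n + 2.
S(24) = 3·(-2)^{24} + 2 = 3·16777216 + 2 = 50331650.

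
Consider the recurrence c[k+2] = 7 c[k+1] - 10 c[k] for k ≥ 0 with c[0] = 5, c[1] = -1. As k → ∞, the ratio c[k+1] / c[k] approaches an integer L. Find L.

5

The characteristic equation is r^2 - 7r + 10 = 0, which factors as (r - 5)(r - 2) = 0.
So the roots are 5 and 2. Since |5| > |2| and the coefficient of 5^k is non-zero, the ratio tends to 5.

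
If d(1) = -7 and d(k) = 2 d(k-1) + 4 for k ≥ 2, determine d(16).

-98308

The fixed point is 4/(1 - 2) = -4, so d(k) + 4 = 2(d(k-1) + 4).
Hence d(k) = -3·2^{k-1} - 4.
d(16) = -3·2^{15} - 4 = -3·32768 - 4 = -98308.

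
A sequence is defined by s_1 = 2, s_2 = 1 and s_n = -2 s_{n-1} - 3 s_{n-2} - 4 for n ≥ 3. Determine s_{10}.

s_3 = -2(1) - 3(2) - 4 = -12
s_4 = -2(-12) - 3(1) - 4 = 17
s_5 = -2(17) - 3(-12) - 4 = -2
s_6 = -2(-2) - 3(17) - 4 = -51
s_7 = -2(-51) - 3(-2) - 4 = 104
s_8 = -2(104) - 3(-51) - 4 = -59
s_9 = -2(-59) - 3(104) - 4 = -198
s_{10} = -2(-198) - 3(-59) - 4 = 569

569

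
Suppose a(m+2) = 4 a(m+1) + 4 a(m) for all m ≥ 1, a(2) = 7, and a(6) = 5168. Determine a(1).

Let a(1) = v.
a(3) = 28 + 4v
a(4) = 140 + 16v
a(5) = 672 + 80v
a(6) = 3248 + 384v
So 3248 + 384v = 5168, giving v = 5.

5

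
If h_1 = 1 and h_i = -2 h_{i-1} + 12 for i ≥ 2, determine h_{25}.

The fixed point is 12/(1 + 2) = 4, so h_i - 4 = -2(h_{i-1} - 4).
Hence h_i = -3·(-2)^{i-1} + 4.
h_{25} = -3·(-2)^{24} + 4 = -3·16777216 + 4 = -50331644.

-50331644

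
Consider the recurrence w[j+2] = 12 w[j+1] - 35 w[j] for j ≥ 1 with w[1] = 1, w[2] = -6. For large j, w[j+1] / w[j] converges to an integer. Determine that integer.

The characteristic equation is r^2 - 12r + 35 = 0, which factors as (r - 7)(r - 5) = 0.
So the roots are 7 and 5. Since |7| > |5| and the coefficient of 7^j is non-zero, the ratio tends to 7.

7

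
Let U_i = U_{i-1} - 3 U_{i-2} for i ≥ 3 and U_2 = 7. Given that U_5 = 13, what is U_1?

Let U_1 = v.
U_3 = 7 - 3v
U_4 = -14 - 3v
U_5 = -35 + 6v
So -35 + 6v = 13, giving v = 8.

8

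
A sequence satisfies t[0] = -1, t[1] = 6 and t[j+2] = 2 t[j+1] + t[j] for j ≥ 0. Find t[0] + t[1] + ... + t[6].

664

t[2] = 2·6 + (-1) = 11
t[3] = 2·11 + 6 = 28
t[4] = 2·28 + 11 = 67
t[5] = 2·67 + 28 = 162
t[6] = 2·162 + 67 = 391
Sum = (-1) + 6 + 11 + 28 + 67 + 162 + 391 = 664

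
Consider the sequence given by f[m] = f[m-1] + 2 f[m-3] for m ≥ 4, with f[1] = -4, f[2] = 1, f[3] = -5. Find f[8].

-69

f[4] = (-5) + 2·(-4) = -13
f[5] = (-13) + 2·1 = -11
f[6] = (-11) + 2·(-5) = -21
f[7] = (-21) + 2·(-13) = -47
f[8] = (-47) + 2·(-11) = -69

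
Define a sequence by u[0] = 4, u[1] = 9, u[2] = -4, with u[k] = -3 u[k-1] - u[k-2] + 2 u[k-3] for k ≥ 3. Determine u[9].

-201

u[3] = -3(-4) - 9 + 2(4) = 11
u[4] = -3(11) - (-4) + 2(9) = -11
u[5] = -3(-11) - 11 + 2(-4) = 14
u[6] = -3(14) - (-11) + 2(11) = -9
u[7] = -3(-9) - 14 + 2(-11) = -9
u[8] = -3(-9) - (-9) + 2(14) = 64
u[9] = -3(64) - (-9) + 2(-9) = -201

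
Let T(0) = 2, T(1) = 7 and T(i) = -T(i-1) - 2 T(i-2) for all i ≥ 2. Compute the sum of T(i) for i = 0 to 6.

T(2) = -7 - 2*2 = -11
T(3) = -(-11) - 2*7 = -3
T(4) = -(-3) - 2*(-11) = 25
T(5) = -25 - 2*(-3) = -19
T(6) = -(-19) - 2*25 = -31
Sum = 2 + 7 + (-11) + (-3) + 25 + (-19) + (-31) = -30

-30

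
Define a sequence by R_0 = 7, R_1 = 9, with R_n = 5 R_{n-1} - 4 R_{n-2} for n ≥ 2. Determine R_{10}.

699057

R_2 = 5*9 - 4*7 = 17
R_3 = 5*17 - 4*9 = 49
R_4 = 5*49 - 4*17 = 177
R_5 = 5*177 - 4*49 = 689
R_6 = 5*689 - 4*177 = 2737
R_7 = 5*2737 - 4*689 = 10929
R_8 = 5*10929 - 4*2737 = 43697
R_9 = 5*43697 - 4*10929 = 174769
R_{10} = 5*174769 - 4*43697 = 699057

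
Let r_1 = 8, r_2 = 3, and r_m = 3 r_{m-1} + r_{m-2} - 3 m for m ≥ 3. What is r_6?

111

r_3 = 3·3 + 8 - 9 = 8
r_4 = 3·8 + 3 - 12 = 15
r_5 = 3·15 + 8 - 15 = 38
r_6 = 3·38 + 15 - 18 = 111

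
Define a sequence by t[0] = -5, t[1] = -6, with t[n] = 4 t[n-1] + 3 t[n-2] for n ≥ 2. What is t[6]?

t[2] = 4·(-6) + 3·(-5) = -39
t[3] = 4·(-39) + 3·(-6) = -174
t[4] = 4·(-174) + 3·(-39) = -813
t[5] = 4·(-813) + 3·(-174) = -3774
t[6] = 4·(-3774) + 3·(-813) = -17535

-17535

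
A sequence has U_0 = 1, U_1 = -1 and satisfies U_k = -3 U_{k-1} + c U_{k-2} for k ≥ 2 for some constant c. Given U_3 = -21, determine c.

U_2 = 3 + c
U_3 = -9 - 4c
So -9 - 4c = -21, giving c = 3.

3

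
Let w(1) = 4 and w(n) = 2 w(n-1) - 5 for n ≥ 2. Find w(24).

The fixed point is -5/(1 - 2) = 5, so w(n) - 5 = 2(w(n-1) - 5).
Hence w(n) = -1·2^{n-1} + 5.
w(24) = -1·2^{23} + 5 = -1·8388608 + 5 = -8388603.

-8388603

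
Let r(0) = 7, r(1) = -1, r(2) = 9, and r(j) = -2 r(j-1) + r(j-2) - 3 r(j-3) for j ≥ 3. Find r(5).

-251

r(3) = -2*9 + (-1) - 3*7 = -40
r(4) = -2*(-40) + 9 - 3*(-1) = 92
r(5) = -2*92 + (-40) - 3*9 = -251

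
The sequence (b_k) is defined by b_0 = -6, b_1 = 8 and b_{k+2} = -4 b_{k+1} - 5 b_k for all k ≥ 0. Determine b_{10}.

-11042

b_2 = -4*8 - 5*(-6) = -2
b_3 = -4*(-2) - 5*8 = -32
b_4 = -4*(-32) - 5*(-2) = 138
b_5 = -4*138 - 5*(-32) = -392
b_6 = -4*(-392) - 5*138 = 878
b_7 = -4*878 - 5*(-392) = -1552
b_8 = -4*(-1552) - 5*878 = 1818
b_9 = -4*1818 - 5*(-1552) = 488
b_{10} = -4*488 - 5*1818 = -11042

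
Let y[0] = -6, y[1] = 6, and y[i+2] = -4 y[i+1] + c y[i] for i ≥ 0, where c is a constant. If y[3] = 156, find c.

2

y[2] = -24 - 6c
y[3] = 96 + 30c
So 96 + 30c = 156, giving c = 2.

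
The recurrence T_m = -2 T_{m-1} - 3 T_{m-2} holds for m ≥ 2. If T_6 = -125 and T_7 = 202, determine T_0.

Rearranging, T_{m-2} = (T_m + 2 T_{m-1}) / -3.
T_5 = (202 + 2·(-125)) / -3 = -48/-3 = 16
T_4 = (-125 + 2·16) / -3 = -93/-3 = 31
T_3 = (16 + 2·31) / -3 = 78/-3 = -26
T_2 = (31 + 2·(-26)) / -3 = -21/-3 = 7
T_1 = (-26 + 2·7) / -3 = -12/-3 = 4
T_0 = (7 + 2·4) / -3 = 15/-3 = -5

-5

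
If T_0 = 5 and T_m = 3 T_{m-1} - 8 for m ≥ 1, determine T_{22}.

The fixed point is -8/(1 - 3) = 4, so T_m - 4 = 3(T_{m-1} - 4).
Hence T_m = 1·3^m + 4.
T_{22} = 1·3^{22} + 4 = 1·31381059609 + 4 = 31381059613.

31381059613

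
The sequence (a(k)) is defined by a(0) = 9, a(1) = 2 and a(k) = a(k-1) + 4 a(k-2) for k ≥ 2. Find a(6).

1174

a(2) = 2 + 4*9 = 38
a(3) = 38 + 4*2 = 46
a(4) = 46 + 4*38 = 198
a(5) = 198 + 4*46 = 382
a(6) = 382 + 4*198 = 1174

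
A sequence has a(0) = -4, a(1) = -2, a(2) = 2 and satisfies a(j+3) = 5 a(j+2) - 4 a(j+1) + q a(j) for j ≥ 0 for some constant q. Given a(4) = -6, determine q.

4

a(3) = 18 - 4q
a(4) = 82 - 22q
So 82 - 22q = -6, giving q = 4.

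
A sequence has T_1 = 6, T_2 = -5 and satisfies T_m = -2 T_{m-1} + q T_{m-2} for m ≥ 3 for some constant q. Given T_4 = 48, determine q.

T_3 = 10 + 6q
T_4 = -20 - 17q
So -20 - 17q = 48, giving q = -4.

-4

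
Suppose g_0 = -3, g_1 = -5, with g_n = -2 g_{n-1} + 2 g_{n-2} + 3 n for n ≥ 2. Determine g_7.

g_2 = -2*(-5) + 2*(-3) + 6 = 10
g_3 = -2*10 + 2*(-5) + 9 = -21
g_4 = -2*(-21) + 2*10 + 12 = 74
g_5 = -2*74 + 2*(-21) + 15 = -175
g_6 = -2*(-175) + 2*74 + 18 = 516
g_7 = -2*516 + 2*(-175) + 21 = -1361

-1361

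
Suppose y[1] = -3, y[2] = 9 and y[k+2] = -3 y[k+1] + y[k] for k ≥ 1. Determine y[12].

y[3] = -3(9) + (-3) = -30
y[4] = -3(-30) + 9 = 99
y[5] = -3(99) + (-30) = -327
y[6] = -3(-327) + 99 = 1080
y[7] = -3(1080) + (-327) = -3567
y[8] = -3(-3567) + 1080 = 11781
y[9] = -3(11781) + (-3567) = -38910
y[10] = -3(-38910) + 11781 = 128511
y[11] = -3(128511) + (-38910) = -424443
y[12] = -3(-424443) + 128511 = 1401840

1401840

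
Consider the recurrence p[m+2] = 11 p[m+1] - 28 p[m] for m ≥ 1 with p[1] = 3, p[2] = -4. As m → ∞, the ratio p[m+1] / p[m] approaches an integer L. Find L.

The characteristic equation is r^2 - 11r + 28 = 0, which factors as (r - 7)(r - 4) = 0.
So the roots are 7 and 4. Since |7| > |4| and the coefficient of 7^m is non-zero, the ratio tends to 7.

7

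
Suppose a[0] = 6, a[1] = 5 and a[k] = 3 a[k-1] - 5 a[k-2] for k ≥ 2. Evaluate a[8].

2865

a[2] = 3·5 - 5·6 = -15
a[3] = 3·(-15) - 5·5 = -70
a[4] = 3·(-70) - 5·(-15) = -135
a[5] = 3·(-135) - 5·(-70) = -55
a[6] = 3·(-55) - 5·(-135) = 510
a[7] = 3·510 - 5·(-55) = 1805
a[8] = 3·1805 - 5·510 = 2865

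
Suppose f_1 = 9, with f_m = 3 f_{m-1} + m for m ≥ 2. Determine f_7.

f_2 = 3·9 + 2 = 29
f_3 = 3·29 + 3 = 90
f_4 = 3·90 + 4 = 274
f_5 = 3·274 + 5 = 827
f_6 = 3·827 + 6 = 2487
f_7 = 3·2487 + 7 = 7468

7468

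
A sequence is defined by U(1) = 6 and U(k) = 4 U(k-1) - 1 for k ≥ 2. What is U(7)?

23211

U(2) = 4(6) - 1 = 23
U(3) = 4(23) - 1 = 91
U(4) = 4(91) - 1 = 363
U(5) = 4(363) - 1 = 1451
U(6) = 4(1451) - 1 = 5803
U(7) = 4(5803) - 1 = 23211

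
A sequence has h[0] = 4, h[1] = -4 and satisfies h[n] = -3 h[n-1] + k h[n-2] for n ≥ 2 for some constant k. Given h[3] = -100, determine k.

h[2] = 12 + 4k
h[3] = -36 - 16k
So -36 - 16k = -100, giving k = 4.

4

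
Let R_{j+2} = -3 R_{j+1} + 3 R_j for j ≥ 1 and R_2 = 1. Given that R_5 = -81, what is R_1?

Let R_1 = z.
R_3 = -3 + 3z
R_4 = 12 - 9z
R_5 = -45 + 36z
So -45 + 36z = -81, giving z = -1.

-1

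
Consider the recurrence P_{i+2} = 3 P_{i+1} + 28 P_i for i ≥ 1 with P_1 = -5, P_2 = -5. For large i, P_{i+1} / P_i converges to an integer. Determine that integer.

7

The characteristic equation is r^2 - 3r - 28 = 0, which factors as (r - 7)(r + 4) = 0.
So the roots are 7 and -4. Since |7| > |-4| and the coefficient of 7^i is non-zero, the ratio tends to 7.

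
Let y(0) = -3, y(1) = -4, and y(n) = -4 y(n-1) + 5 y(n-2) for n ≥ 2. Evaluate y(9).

-325524

y(2) = -4*(-4) + 5*(-3) = 1
y(3) = -4*1 + 5*(-4) = -24
y(4) = -4*(-24) + 5*1 = 101
y(5) = -4*101 + 5*(-24) = -524
y(6) = -4*(-524) + 5*101 = 2601
y(7) = -4*2601 + 5*(-524) = -13024
y(8) = -4*(-13024) + 5*2601 = 65101
y(9) = -4*65101 + 5*(-13024) = -325524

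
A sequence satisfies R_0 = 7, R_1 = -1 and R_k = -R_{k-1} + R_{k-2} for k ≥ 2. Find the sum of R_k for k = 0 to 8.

82

R_2 = -(-1) + 7 = 8
R_3 = -8 + (-1) = -9
R_4 = -(-9) + 8 = 17
R_5 = -17 + (-9) = -26
R_6 = -(-26) + 17 = 43
R_7 = -43 + (-26) = -69
R_8 = -(-69) + 43 = 112
Sum = 7 + (-1) + 8 + (-9) + 17 + (-26) + 43 + (-69) + 112 = 82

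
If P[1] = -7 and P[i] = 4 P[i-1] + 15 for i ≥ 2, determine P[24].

-140737488355333

The fixed point is 15/(1 - 4) = -5, so P[i] + 5 = 4(P[i-1] + 5).
Hence P[i] = -2·4^{i-1} - 5.
P[24] = -2·4^{23} - 5 = -2·70368744177664 - 5 = -140737488355333.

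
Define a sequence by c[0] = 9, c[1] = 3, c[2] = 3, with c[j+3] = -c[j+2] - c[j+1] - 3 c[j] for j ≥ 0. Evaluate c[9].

-141

c[3] = -3 - 3 - 3*9 = -33
c[4] = -(-33) - 3 - 3*3 = 21
c[5] = -21 - (-33) - 3*3 = 3
c[6] = -3 - 21 - 3*(-33) = 75
c[7] = -75 - 3 - 3*21 = -141
c[8] = -(-141) - 75 - 3*3 = 57
c[9] = -57 - (-141) - 3*75 = -141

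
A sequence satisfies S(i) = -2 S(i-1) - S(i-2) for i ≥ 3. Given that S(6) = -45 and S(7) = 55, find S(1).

-5

Rearranging, S(i-2) = -(S(i) + 2 S(i-1)).
S(5) = -(55 + 2·(-45)) = 35
S(4) = -(-45 + 2·35) = -25
S(3) = -(35 + 2·(-25)) = 15
S(2) = -(-25 + 2·15) = -5
S(1) = -(15 + 2·(-5)) = -5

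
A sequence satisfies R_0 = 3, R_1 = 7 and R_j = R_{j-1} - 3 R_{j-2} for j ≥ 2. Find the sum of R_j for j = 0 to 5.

R_2 = 7 - 3·3 = -2
R_3 = (-2) - 3·7 = -23
R_4 = (-23) - 3·(-2) = -17
R_5 = (-17) - 3·(-23) = 52
Sum = 3 + 7 + (-2) + (-23) + (-17) + 52 = 20

20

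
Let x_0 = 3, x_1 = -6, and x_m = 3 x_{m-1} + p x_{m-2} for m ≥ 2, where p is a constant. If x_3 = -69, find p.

-5

x_2 = -18 + 3p
x_3 = -54 + 3p
So -54 + 3p = -69, giving p = -5.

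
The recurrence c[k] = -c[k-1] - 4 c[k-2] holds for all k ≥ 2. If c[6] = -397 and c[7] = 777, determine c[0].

5

Rearranging, c[k-2] = (c[k] + c[k-1]) / -4.
c[5] = (777 + (-397)) / -4 = 380/-4 = -95
c[4] = (-397 + (-95)) / -4 = -492/-4 = 123
c[3] = (-95 + 123) / -4 = 28/-4 = -7
c[2] = (123 + (-7)) / -4 = 116/-4 = -29
c[1] = (-7 + (-29)) / -4 = -36/-4 = 9
c[0] = (-29 + 9) / -4 = -20/-4 = 5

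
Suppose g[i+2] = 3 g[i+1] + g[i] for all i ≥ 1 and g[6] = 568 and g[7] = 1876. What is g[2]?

Rearranging, g[i-2] = g[i] - 3 g[i-1].
g[5] = 1876 - 3*568 = 172
g[4] = 568 - 3*172 = 52
g[3] = 172 - 3*52 = 16
g[2] = 52 - 3*16 = 4

4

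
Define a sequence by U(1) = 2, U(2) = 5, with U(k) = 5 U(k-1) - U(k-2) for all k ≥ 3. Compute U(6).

2525

U(3) = 5(5) - 2 = 23
U(4) = 5(23) - 5 = 110
U(5) = 5(110) - 23 = 527
U(6) = 5(527) - 110 = 2525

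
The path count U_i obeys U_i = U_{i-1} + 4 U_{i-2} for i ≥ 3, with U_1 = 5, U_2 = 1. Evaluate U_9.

4061

U_3 = 1 + 4*5 = 21
U_4 = 21 + 4*1 = 25
U_5 = 25 + 4*21 = 109
U_6 = 109 + 4*25 = 209
U_7 = 209 + 4*109 = 645
U_8 = 645 + 4*209 = 1481
U_9 = 1481 + 4*645 = 4061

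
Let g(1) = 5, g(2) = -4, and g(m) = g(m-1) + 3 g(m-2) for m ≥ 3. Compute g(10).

1223

g(3) = (-4) + 3*5 = 11
g(4) = 11 + 3*(-4) = -1
g(5) = (-1) + 3*11 = 32
g(6) = 32 + 3*(-1) = 29
g(7) = 29 + 3*32 = 125
g(8) = 125 + 3*29 = 212
g(9) = 212 + 3*125 = 587
g(10) = 587 + 3*212 = 1223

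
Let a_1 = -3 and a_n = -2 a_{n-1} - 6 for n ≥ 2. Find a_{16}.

The fixed point is -6/(1 + 2) = -2, so a_n + 2 = -2(a_{n-1} + 2).
Hence a_n = -1·(-2)^{n-1} - 2.
a_{16} = -1·(-2)^{15} - 2 = -1·-32768 - 2 = 32766.

32766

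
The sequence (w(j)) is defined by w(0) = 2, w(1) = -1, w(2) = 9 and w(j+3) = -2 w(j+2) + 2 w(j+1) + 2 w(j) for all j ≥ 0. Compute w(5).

w(3) = -2*9 + 2*(-1) + 2*2 = -16
w(4) = -2*(-16) + 2*9 + 2*(-1) = 48
w(5) = -2*48 + 2*(-16) + 2*9 = -110

-110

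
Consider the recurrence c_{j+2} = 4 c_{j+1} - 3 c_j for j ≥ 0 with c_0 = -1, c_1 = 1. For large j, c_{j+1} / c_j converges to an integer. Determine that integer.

The characteristic equation is r^2 - 4r + 3 = 0, which factors as (r - 3)(r - 1) = 0.
So the roots are 3 and 1. Since |3| > |1| and the coefficient of 3^j is non-zero, the ratio tends to 3.

3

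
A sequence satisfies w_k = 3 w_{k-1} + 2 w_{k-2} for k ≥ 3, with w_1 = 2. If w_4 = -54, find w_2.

Let w_2 = x.
w_3 = 4 + 3x
w_4 = 12 + 11x
So 12 + 11x = -54, giving x = -6.

-6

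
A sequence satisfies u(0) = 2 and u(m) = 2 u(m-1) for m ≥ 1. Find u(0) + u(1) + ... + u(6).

254

u(1) = 2*2 = 4
u(2) = 2*4 = 8
u(3) = 2*8 = 16
u(4) = 2*16 = 32
u(5) = 2*32 = 64
u(6) = 2*64 = 128
Sum = 2 + 4 + 8 + 16 + 32 + 64 + 128 = 254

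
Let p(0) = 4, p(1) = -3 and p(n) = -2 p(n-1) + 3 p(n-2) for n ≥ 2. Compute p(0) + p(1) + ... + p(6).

973

p(2) = -2*(-3) + 3*4 = 18
p(3) = -2*18 + 3*(-3) = -45
p(4) = -2*(-45) + 3*18 = 144
p(5) = -2*144 + 3*(-45) = -423
p(6) = -2*(-423) + 3*144 = 1278
Sum = 4 + (-3) + 18 + (-45) + 144 + (-423) + 1278 = 973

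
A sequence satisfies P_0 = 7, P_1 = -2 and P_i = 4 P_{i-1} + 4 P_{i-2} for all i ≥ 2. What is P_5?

P_2 = 4*(-2) + 4*7 = 20
P_3 = 4*20 + 4*(-2) = 72
P_4 = 4*72 + 4*20 = 368
P_5 = 4*368 + 4*72 = 1760

1760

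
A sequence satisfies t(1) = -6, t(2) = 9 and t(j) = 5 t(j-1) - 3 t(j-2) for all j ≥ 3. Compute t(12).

34220763

t(3) = 5*9 - 3*(-6) = 63
t(4) = 5*63 - 3*9 = 288
t(5) = 5*288 - 3*63 = 1251
t(6) = 5*1251 - 3*288 = 5391
t(7) = 5*5391 - 3*1251 = 23202
t(8) = 5*23202 - 3*5391 = 99837
t(9) = 5*99837 - 3*23202 = 429579
t(10) = 5*429579 - 3*99837 = 1848384
t(11) = 5*1848384 - 3*429579 = 7953183
t(12) = 5*7953183 - 3*1848384 = 34220763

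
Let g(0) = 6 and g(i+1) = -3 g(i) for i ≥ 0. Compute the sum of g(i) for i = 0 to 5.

g(1) = -3(6) = -18
g(2) = -3(-18) = 54
g(3) = -3(54) = -162
g(4) = -3(-162) = 486
g(5) = -3(486) = -1458
Sum = 6 + (-18) + 54 + (-162) + 486 + (-1458) = -1092

-1092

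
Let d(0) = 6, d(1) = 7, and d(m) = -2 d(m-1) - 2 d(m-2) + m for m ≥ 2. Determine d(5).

-25

d(2) = -2(7) - 2(6) + 2 = -24
d(3) = -2(-24) - 2(7) + 3 = 37
d(4) = -2(37) - 2(-24) + 4 = -22
d(5) = -2(-22) - 2(37) + 5 = -25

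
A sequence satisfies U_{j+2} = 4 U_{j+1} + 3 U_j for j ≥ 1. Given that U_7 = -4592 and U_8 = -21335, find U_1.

4

Rearranging, U_{j-2} = (U_j - 4 U_{j-1}) / 3.
U_6 = (-21335 - 4*(-4592)) / 3 = -2967/3 = -989
U_5 = (-4592 - 4*(-989)) / 3 = -636/3 = -212
U_4 = (-989 - 4*(-212)) / 3 = -141/3 = -47
U_3 = (-212 - 4*(-47)) / 3 = -24/3 = -8
U_2 = (-47 - 4*(-8)) / 3 = -15/3 = -5
U_1 = (-8 - 4*(-5)) / 3 = 12/3 = 4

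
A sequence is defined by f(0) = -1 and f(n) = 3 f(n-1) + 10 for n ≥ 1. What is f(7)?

8743

f(1) = 3*(-1) + 10 = 7
f(2) = 3*7 + 10 = 31
f(3) = 3*31 + 10 = 103
f(4) = 3*103 + 10 = 319
f(5) = 3*319 + 10 = 967
f(6) = 3*967 + 10 = 2911
f(7) = 3*2911 + 10 = 8743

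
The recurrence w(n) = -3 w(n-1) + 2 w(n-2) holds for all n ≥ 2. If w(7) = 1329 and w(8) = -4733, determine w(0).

Rearranging, w(n-2) = (w(n) + 3 w(n-1)) / 2.
w(6) = (-4733 + 3·1329) / 2 = -746/2 = -373
w(5) = (1329 + 3·(-373)) / 2 = 210/2 = 105
w(4) = (-373 + 3·105) / 2 = -58/2 = -29
w(3) = (105 + 3·(-29)) / 2 = 18/2 = 9
w(2) = (-29 + 3·9) / 2 = -2/2 = -1
w(1) = (9 + 3·(-1)) / 2 = 6/2 = 3
w(0) = (-1 + 3·3) / 2 = 8/2 = 4

4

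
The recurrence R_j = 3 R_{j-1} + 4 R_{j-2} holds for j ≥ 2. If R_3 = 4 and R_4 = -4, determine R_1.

4

Rearranging, R_{j-2} = (R_j - 3 R_{j-1}) / 4.
R_2 = (-4 - 3(4)) / 4 = -16/4 = -4
R_1 = (4 - 3(-4)) / 4 = 16/4 = 4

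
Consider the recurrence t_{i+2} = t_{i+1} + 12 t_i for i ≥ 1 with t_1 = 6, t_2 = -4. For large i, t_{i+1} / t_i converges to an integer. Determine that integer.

4

The characteristic equation is r^2 - r - 12 = 0, which factors as (r - 4)(r + 3) = 0.
So the roots are 4 and -3. Since |4| > |-3| and the coefficient of 4^i is non-zero, the ratio tends to 4.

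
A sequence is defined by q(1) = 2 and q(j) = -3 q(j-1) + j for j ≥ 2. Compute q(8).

q(2) = -3·2 + 2 = -4
q(3) = -3·(-4) + 3 = 15
q(4) = -3·15 + 4 = -41
q(5) = -3·(-41) + 5 = 128
q(6) = -3·128 + 6 = -378
q(7) = -3·(-378) + 7 = 1141
q(8) = -3·1141 + 8 = -3415

-3415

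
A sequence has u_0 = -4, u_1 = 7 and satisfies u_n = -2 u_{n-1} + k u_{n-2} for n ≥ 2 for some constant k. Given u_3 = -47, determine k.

u_2 = -14 - 4k
u_3 = 28 + 15k
So 28 + 15k = -47, giving k = -5.

-5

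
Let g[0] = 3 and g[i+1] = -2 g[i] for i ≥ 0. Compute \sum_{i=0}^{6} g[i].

g[1] = -2·3 = -6
g[2] = -2·(-6) = 12
g[3] = -2·12 = -24
g[4] = -2·(-24) = 48
g[5] = -2·48 = -96
g[6] = -2·(-96) = 192
Sum = 3 + (-6) + 12 + (-24) + 48 + (-96) + 192 = 129

129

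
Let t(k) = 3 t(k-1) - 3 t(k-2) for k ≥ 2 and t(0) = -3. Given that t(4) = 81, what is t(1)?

3

Let t(1) = z.
t(2) = 9 + 3z
t(3) = 27 + 6z
t(4) = 54 + 9z
So 54 + 9z = 81, giving z = 3.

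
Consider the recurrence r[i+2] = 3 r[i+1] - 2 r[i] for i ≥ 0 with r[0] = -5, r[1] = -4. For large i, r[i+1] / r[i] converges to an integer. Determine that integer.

The characteristic equation is r^2 - 3r + 2 = 0, which factors as (r - 2)(r - 1) = 0.
So the roots are 2 and 1. Since |2| > |1| and the coefficient of 2^i is non-zero, the ratio tends to 2.

2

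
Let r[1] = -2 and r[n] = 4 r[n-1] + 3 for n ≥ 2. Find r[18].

-17179869185

The fixed point is 3/(1 - 4) = -1, so r[n] + 1 = 4(r[n-1] + 1).
Hence r[n] = -1·4^{n-1} - 1.
r[18] = -1·4^{17} - 1 = -1·17179869184 - 1 = -17179869185.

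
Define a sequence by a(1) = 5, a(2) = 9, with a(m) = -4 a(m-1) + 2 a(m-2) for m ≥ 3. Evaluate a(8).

a(3) = -4*9 + 2*5 = -26
a(4) = -4*(-26) + 2*9 = 122
a(5) = -4*122 + 2*(-26) = -540
a(6) = -4*(-540) + 2*122 = 2404
a(7) = -4*2404 + 2*(-540) = -10696
a(8) = -4*(-10696) + 2*2404 = 47592

47592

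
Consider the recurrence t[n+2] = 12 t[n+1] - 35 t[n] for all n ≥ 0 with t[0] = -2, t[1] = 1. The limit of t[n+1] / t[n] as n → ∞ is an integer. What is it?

The characteristic equation is r^2 - 12r + 35 = 0, which factors as (r - 7)(r - 5) = 0.
So the roots are 7 and 5. Since |7| > |5| and the coefficient of 7^n is non-zero, the ratio tends to 7.

7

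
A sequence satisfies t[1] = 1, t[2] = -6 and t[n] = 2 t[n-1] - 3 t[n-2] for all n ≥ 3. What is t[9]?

t[3] = 2·(-6) - 3·1 = -15
t[4] = 2·(-15) - 3·(-6) = -12
t[5] = 2·(-12) - 3·(-15) = 21
t[6] = 2·21 - 3·(-12) = 78
t[7] = 2·78 - 3·21 = 93
t[8] = 2·93 - 3·78 = -48
t[9] = 2·(-48) - 3·93 = -375

-375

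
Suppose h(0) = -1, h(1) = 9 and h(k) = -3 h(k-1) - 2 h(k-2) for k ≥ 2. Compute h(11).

h(2) = -3(9) - 2(-1) = -25
h(3) = -3(-25) - 2(9) = 57
h(4) = -3(57) - 2(-25) = -121
h(5) = -3(-121) - 2(57) = 249
h(6) = -3(249) - 2(-121) = -505
h(7) = -3(-505) - 2(249) = 1017
h(8) = -3(1017) - 2(-505) = -2041
h(9) = -3(-2041) - 2(1017) = 4089
h(10) = -3(4089) - 2(-2041) = -8185
h(11) = -3(-8185) - 2(4089) = 16377

16377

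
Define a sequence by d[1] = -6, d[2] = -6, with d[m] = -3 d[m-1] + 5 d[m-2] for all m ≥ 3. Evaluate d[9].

d[3] = -3*(-6) + 5*(-6) = -12
d[4] = -3*(-12) + 5*(-6) = 6
d[5] = -3*6 + 5*(-12) = -78
d[6] = -3*(-78) + 5*6 = 264
d[7] = -3*264 + 5*(-78) = -1182
d[8] = -3*(-1182) + 5*264 = 4866
d[9] = -3*4866 + 5*(-1182) = -20508

-20508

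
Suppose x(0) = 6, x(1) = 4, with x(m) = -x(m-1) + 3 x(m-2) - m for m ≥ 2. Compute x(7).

-302

x(2) = -4 + 3(6) - 2 = 12
x(3) = -12 + 3(4) - 3 = -3
x(4) = -(-3) + 3(12) - 4 = 35
x(5) = -35 + 3(-3) - 5 = -49
x(6) = -(-49) + 3(35) - 6 = 148
x(7) = -148 + 3(-49) - 7 = -302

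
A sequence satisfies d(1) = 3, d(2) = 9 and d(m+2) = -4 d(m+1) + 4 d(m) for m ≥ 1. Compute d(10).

d(3) = -4(9) + 4(3) = -24
d(4) = -4(-24) + 4(9) = 132
d(5) = -4(132) + 4(-24) = -624
d(6) = -4(-624) + 4(132) = 3024
d(7) = -4(3024) + 4(-624) = -14592
d(8) = -4(-14592) + 4(3024) = 70464
d(9) = -4(70464) + 4(-14592) = -340224
d(10) = -4(-340224) + 4(70464) = 1642752

1642752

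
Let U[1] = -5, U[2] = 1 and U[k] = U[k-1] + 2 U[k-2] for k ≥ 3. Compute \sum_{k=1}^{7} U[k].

-173

U[3] = 1 + 2·(-5) = -9
U[4] = (-9) + 2·1 = -7
U[5] = (-7) + 2·(-9) = -25
U[6] = (-25) + 2·(-7) = -39
U[7] = (-39) + 2·(-25) = -89
Sum = (-5) + 1 + (-9) + (-7) + (-25) + (-39) + (-89) = -173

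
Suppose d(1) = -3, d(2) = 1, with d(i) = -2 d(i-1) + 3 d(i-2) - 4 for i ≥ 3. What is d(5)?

d(3) = -2*1 + 3*(-3) - 4 = -15
d(4) = -2*(-15) + 3*1 - 4 = 29
d(5) = -2*29 + 3*(-15) - 4 = -107

-107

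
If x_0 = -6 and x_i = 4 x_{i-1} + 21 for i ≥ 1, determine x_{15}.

1073741817

The fixed point is 21/(1 - 4) = -7, so x_i + 7 = 4(x_{i-1} + 7).
Hence x_i = 1·4^i - 7.
x_{15} = 1·4^{15} - 7 = 1·1073741824 - 7 = 1073741817.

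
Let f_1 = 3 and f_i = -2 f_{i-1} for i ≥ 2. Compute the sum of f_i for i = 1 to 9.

f_2 = -2·3 = -6
f_3 = -2·(-6) = 12
f_4 = -2·12 = -24
f_5 = -2·(-24) = 48
f_6 = -2·48 = -96
f_7 = -2·(-96) = 192
f_8 = -2·192 = -384
f_9 = -2·(-384) = 768
Sum = 3 + (-6) + 12 + (-24) + 48 + (-96) + 192 + (-384) + 768 = 513

513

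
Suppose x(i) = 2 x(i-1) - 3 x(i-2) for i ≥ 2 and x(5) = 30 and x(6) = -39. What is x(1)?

-6

Rearranging, x(i-2) = (x(i) - 2 x(i-1)) / -3.
x(4) = (-39 - 2*30) / -3 = -99/-3 = 33
x(3) = (30 - 2*33) / -3 = -36/-3 = 12
x(2) = (33 - 2*12) / -3 = 9/-3 = -3
x(1) = (12 - 2*(-3)) / -3 = 18/-3 = -6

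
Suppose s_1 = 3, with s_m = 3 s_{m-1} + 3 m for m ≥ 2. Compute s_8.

14748

s_2 = 3(3) + 6 = 15
s_3 = 3(15) + 9 = 54
s_4 = 3(54) + 12 = 174
s_5 = 3(174) + 15 = 537
s_6 = 3(537) + 18 = 1629
s_7 = 3(1629) + 21 = 4908
s_8 = 3(4908) + 24 = 14748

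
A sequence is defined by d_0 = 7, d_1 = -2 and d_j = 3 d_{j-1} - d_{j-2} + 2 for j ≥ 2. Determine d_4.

d_2 = 3·(-2) - 7 + 2 = -11
d_3 = 3·(-11) - (-2) + 2 = -29
d_4 = 3·(-29) - (-11) + 2 = -74

-74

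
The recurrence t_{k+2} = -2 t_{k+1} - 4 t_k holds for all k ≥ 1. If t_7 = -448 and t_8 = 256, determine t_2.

4

Rearranging, t_{k-2} = (t_k + 2 t_{k-1}) / -4.
t_6 = (256 + 2(-448)) / -4 = -640/-4 = 160
t_5 = (-448 + 2(160)) / -4 = -128/-4 = 32
t_4 = (160 + 2(32)) / -4 = 224/-4 = -56
t_3 = (32 + 2(-56)) / -4 = -80/-4 = 20
t_2 = (-56 + 2(20)) / -4 = -16/-4 = 4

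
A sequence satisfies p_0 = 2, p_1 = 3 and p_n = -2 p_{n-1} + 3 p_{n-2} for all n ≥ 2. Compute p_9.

p_2 = -2(3) + 3(2) = 0
p_3 = -2(0) + 3(3) = 9
p_4 = -2(9) + 3(0) = -18
p_5 = -2(-18) + 3(9) = 63
p_6 = -2(63) + 3(-18) = -180
p_7 = -2(-180) + 3(63) = 549
p_8 = -2(549) + 3(-180) = -1638
p_9 = -2(-1638) + 3(549) = 4923

4923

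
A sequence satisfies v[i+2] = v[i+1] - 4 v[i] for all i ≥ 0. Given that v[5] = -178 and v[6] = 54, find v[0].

Rearranging, v[i-2] = (v[i] - v[i-1]) / -4.
v[4] = (54 - (-178)) / -4 = 232/-4 = -58
v[3] = (-178 - (-58)) / -4 = -120/-4 = 30
v[2] = (-58 - 30) / -4 = -88/-4 = 22
v[1] = (30 - 22) / -4 = 8/-4 = -2
v[0] = (22 - (-2)) / -4 = 24/-4 = -6

-6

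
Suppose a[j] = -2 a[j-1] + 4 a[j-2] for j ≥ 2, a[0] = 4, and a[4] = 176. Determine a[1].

Let a[1] = z.
a[2] = 16 - 2z
a[3] = -32 + 8z
a[4] = 128 - 24z
So 128 - 24z = 176, giving z = -2.

-2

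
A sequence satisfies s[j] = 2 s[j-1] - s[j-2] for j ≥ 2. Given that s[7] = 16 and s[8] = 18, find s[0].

Rearranging, s[j-2] = -(s[j] - 2 s[j-1]).
s[6] = -(18 - 2*16) = 14
s[5] = -(16 - 2*14) = 12
s[4] = -(14 - 2*12) = 10
s[3] = -(12 - 2*10) = 8
s[2] = -(10 - 2*8) = 6
s[1] = -(8 - 2*6) = 4
s[0] = -(6 - 2*4) = 2

2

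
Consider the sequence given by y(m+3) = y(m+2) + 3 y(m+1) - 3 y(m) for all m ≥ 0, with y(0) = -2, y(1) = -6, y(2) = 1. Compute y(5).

-26

y(3) = 1 + 3(-6) - 3(-2) = -11
y(4) = (-11) + 3(1) - 3(-6) = 10
y(5) = 10 + 3(-11) - 3(1) = -26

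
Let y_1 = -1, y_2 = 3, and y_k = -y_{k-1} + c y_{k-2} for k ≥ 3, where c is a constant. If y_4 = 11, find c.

y_3 = -3 - c
y_4 = 3 + 4c
So 3 + 4c = 11, giving c = 2.

2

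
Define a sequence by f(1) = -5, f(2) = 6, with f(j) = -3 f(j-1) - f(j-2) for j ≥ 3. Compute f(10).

10569

f(3) = -3*6 - (-5) = -13
f(4) = -3*(-13) - 6 = 33
f(5) = -3*33 - (-13) = -86
f(6) = -3*(-86) - 33 = 225
f(7) = -3*225 - (-86) = -589
f(8) = -3*(-589) - 225 = 1542
f(9) = -3*1542 - (-589) = -4037
f(10) = -3*(-4037) - 1542 = 10569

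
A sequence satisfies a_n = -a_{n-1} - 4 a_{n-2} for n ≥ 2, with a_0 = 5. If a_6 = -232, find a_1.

Let a_1 = y.
a_2 = -20 - y
a_3 = 20 - 3y
a_4 = 60 + 7y
a_5 = -140 + 5y
a_6 = -100 - 33y
So -100 - 33y = -232, giving y = 4.

4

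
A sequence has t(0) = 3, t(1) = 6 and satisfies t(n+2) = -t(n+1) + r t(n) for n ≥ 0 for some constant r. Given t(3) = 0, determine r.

t(2) = -6 + 3r
t(3) = 6 + 3r
So 6 + 3r = 0, giving r = -2.

-2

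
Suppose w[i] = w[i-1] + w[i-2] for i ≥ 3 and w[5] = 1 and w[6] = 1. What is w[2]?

Rearranging, w[i-2] = w[i] - w[i-1].
w[4] = 1 - 1 = 0
w[3] = 1 - 0 = 1
w[2] = 0 - 1 = -1

-1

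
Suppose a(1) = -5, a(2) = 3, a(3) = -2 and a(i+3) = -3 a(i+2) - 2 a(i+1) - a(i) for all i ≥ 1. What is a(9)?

a(4) = -3·(-2) - 2·3 - (-5) = 5
a(5) = -3·5 - 2·(-2) - 3 = -14
a(6) = -3·(-14) - 2·5 - (-2) = 34
a(7) = -3·34 - 2·(-14) - 5 = -79
a(8) = -3·(-79) - 2·34 - (-14) = 183
a(9) = -3·183 - 2·(-79) - 34 = -425

-425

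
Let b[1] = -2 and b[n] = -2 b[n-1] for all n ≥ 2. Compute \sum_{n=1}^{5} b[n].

-22

b[2] = -2·(-2) = 4
b[3] = -2·4 = -8
b[4] = -2·(-8) = 16
b[5] = -2·16 = -32
Sum = (-2) + 4 + (-8) + 16 + (-32) = -22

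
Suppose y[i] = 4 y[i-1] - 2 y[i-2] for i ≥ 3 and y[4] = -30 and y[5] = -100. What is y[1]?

-5

Rearranging, y[i-2] = (y[i] - 4 y[i-1]) / -2.
y[3] = (-100 - 4·(-30)) / -2 = 20/-2 = -10
y[2] = (-30 - 4·(-10)) / -2 = 10/-2 = -5
y[1] = (-10 - 4·(-5)) / -2 = 10/-2 = -5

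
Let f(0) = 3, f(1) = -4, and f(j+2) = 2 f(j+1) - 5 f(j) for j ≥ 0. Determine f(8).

f(2) = 2·(-4) - 5·3 = -23
f(3) = 2·(-23) - 5·(-4) = -26
f(4) = 2·(-26) - 5·(-23) = 63
f(5) = 2·63 - 5·(-26) = 256
f(6) = 2·256 - 5·63 = 197
f(7) = 2·197 - 5·256 = -886
f(8) = 2·(-886) - 5·197 = -2757

-2757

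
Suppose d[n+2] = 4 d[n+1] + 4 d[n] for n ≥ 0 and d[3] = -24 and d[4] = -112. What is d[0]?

1

Rearranging, d[n-2] = (d[n] - 4 d[n-1]) / 4.
d[2] = (-112 - 4*(-24)) / 4 = -16/4 = -4
d[1] = (-24 - 4*(-4)) / 4 = -8/4 = -2
d[0] = (-4 - 4*(-2)) / 4 = 4/4 = 1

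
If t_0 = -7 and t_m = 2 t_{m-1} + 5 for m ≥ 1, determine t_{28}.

The fixed point is 5/(1 - 2) = -5, so t_m + 5 = 2(t_{m-1} + 5).
Hence t_m = -2·2^m - 5.
t_{28} = -2·2^{28} - 5 = -2·268435456 - 5 = -536870917.

-536870917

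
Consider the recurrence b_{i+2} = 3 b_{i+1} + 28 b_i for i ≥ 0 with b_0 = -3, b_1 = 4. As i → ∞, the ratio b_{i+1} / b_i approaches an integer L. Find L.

7

The characteristic equation is r^2 - 3r - 28 = 0, which factors as (r - 7)(r + 4) = 0.
So the roots are 7 and -4. Since |7| > |-4| and the coefficient of 7^i is non-zero, the ratio tends to 7.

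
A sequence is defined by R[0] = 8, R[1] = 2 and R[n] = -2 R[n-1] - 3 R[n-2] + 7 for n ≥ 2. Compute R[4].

-16

R[2] = -2*2 - 3*8 + 7 = -21
R[3] = -2*(-21) - 3*2 + 7 = 43
R[4] = -2*43 - 3*(-21) + 7 = -16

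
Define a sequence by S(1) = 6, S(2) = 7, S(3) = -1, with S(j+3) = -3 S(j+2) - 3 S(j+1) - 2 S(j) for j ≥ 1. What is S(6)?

S(4) = -3·(-1) - 3·7 - 2·6 = -30
S(5) = -3·(-30) - 3·(-1) - 2·7 = 79
S(6) = -3·79 - 3·(-30) - 2·(-1) = -145

-145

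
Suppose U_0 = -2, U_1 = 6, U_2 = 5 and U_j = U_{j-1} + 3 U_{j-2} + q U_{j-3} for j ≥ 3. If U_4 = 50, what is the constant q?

U_3 = 23 - 2q
U_4 = 38 + 4q
So 38 + 4q = 50, giving q = 3.

3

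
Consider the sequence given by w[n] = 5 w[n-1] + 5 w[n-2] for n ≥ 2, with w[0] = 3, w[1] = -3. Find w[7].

w[2] = 5*(-3) + 5*3 = 0
w[3] = 5*0 + 5*(-3) = -15
w[4] = 5*(-15) + 5*0 = -75
w[5] = 5*(-75) + 5*(-15) = -450
w[6] = 5*(-450) + 5*(-75) = -2625
w[7] = 5*(-2625) + 5*(-450) = -15375

-15375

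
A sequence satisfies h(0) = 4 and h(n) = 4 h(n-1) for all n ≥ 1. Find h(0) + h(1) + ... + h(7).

87380

h(1) = 4*4 = 16
h(2) = 4*16 = 64
h(3) = 4*64 = 256
h(4) = 4*256 = 1024
h(5) = 4*1024 = 4096
h(6) = 4*4096 = 16384
h(7) = 4*16384 = 65536
Sum = 4 + 16 + 64 + 256 + 1024 + 4096 + 16384 + 65536 = 87380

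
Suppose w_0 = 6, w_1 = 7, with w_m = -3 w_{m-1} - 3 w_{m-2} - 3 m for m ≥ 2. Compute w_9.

w_2 = -3(7) - 3(6) - 6 = -45
w_3 = -3(-45) - 3(7) - 9 = 105
w_4 = -3(105) - 3(-45) - 12 = -192
w_5 = -3(-192) - 3(105) - 15 = 246
w_6 = -3(246) - 3(-192) - 18 = -180
w_7 = -3(-180) - 3(246) - 21 = -219
w_8 = -3(-219) - 3(-180) - 24 = 1173
w_9 = -3(1173) - 3(-219) - 27 = -2889

-2889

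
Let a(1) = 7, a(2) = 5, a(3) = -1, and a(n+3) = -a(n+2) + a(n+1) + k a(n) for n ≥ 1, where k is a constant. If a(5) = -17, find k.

5

a(4) = 6 + 7k
a(5) = -7 - 2k
So -7 - 2k = -17, giving k = 5.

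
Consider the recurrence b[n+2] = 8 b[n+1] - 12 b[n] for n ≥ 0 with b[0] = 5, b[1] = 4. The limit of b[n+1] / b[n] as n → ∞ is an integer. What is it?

The characteristic equation is r^2 - 8r + 12 = 0, which factors as (r - 6)(r - 2) = 0.
So the roots are 6 and 2. Since |6| > |2| and the coefficient of 6^n is non-zero, the ratio tends to 6.

6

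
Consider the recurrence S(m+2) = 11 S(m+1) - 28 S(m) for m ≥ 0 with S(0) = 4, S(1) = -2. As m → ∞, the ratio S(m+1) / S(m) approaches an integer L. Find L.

7

The characteristic equation is r^2 - 11r + 28 = 0, which factors as (r - 7)(r - 4) = 0.
So the roots are 7 and 4. Since |7| > |4| and the coefficient of 7^m is non-zero, the ratio tends to 7.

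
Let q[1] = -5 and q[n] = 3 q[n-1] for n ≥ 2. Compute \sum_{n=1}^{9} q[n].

q[2] = 3·(-5) = -15
q[3] = 3·(-15) = -45
q[4] = 3·(-45) = -135
q[5] = 3·(-135) = -405
q[6] = 3·(-405) = -1215
q[7] = 3·(-1215) = -3645
q[8] = 3·(-3645) = -10935
q[9] = 3·(-10935) = -32805
Sum = (-5) + (-15) + (-45) + (-135) + (-405) + (-1215) + (-3645) + (-10935) + (-32805) = -49205

-49205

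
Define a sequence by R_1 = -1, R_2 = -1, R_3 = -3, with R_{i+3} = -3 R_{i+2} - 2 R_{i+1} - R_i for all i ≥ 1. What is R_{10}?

R_4 = -3·(-3) - 2·(-1) - (-1) = 12
R_5 = -3·12 - 2·(-3) - (-1) = -29
R_6 = -3·(-29) - 2·12 - (-3) = 66
R_7 = -3·66 - 2·(-29) - 12 = -152
R_8 = -3·(-152) - 2·66 - (-29) = 353
R_9 = -3·353 - 2·(-152) - 66 = -821
R_{10} = -3·(-821) - 2·353 - (-152) = 1909

1909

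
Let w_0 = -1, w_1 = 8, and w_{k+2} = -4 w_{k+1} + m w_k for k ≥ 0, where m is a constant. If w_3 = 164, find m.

w_2 = -32 - m
w_3 = 128 + 12m
So 128 + 12m = 164, giving m = 3.

3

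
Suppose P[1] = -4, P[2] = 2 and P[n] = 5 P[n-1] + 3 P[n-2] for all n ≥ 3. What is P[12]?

P[3] = 5(2) + 3(-4) = -2
P[4] = 5(-2) + 3(2) = -4
P[5] = 5(-4) + 3(-2) = -26
P[6] = 5(-26) + 3(-4) = -142
P[7] = 5(-142) + 3(-26) = -788
P[8] = 5(-788) + 3(-142) = -4366
P[9] = 5(-4366) + 3(-788) = -24194
P[10] = 5(-24194) + 3(-4366) = -134068
P[11] = 5(-134068) + 3(-24194) = -742922
P[12] = 5(-742922) + 3(-134068) = -4116814

-4116814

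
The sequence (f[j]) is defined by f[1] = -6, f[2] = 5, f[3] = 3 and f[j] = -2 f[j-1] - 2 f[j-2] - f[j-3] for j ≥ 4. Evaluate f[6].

-1

f[4] = -2*3 - 2*5 - (-6) = -10
f[5] = -2*(-10) - 2*3 - 5 = 9
f[6] = -2*9 - 2*(-10) - 3 = -1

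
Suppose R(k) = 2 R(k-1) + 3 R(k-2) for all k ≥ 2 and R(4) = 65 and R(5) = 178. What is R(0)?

5

Rearranging, R(k-2) = (R(k) - 2 R(k-1)) / 3.
R(3) = (178 - 2·65) / 3 = 48/3 = 16
R(2) = (65 - 2·16) / 3 = 33/3 = 11
R(1) = (16 - 2·11) / 3 = -6/3 = -2
R(0) = (11 - 2·(-2)) / 3 = 15/3 = 5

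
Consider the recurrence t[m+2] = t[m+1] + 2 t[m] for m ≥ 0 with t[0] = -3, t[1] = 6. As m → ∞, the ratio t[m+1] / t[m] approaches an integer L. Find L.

The characteristic equation is r^2 - r - 2 = 0, which factors as (r - 2)(r + 1) = 0.
So the roots are 2 and -1. Since |2| > |-1| and the coefficient of 2^m is non-zero, the ratio tends to 2.

2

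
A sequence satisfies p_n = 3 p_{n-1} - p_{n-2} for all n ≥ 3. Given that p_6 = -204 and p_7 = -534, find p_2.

-6

Rearranging, p_{n-2} = -(p_n - 3 p_{n-1}).
p_5 = -(-534 - 3(-204)) = -78
p_4 = -(-204 - 3(-78)) = -30
p_3 = -(-78 - 3(-30)) = -12
p_2 = -(-30 - 3(-12)) = -6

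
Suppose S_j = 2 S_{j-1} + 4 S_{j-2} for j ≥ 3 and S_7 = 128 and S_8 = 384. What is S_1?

2

Rearranging, S_{j-2} = (S_j - 2 S_{j-1}) / 4.
S_6 = (384 - 2·128) / 4 = 128/4 = 32
S_5 = (128 - 2·32) / 4 = 64/4 = 16
S_4 = (32 - 2·16) / 4 = 0/4 = 0
S_3 = (16 - 2·0) / 4 = 16/4 = 4
S_2 = (0 - 2·4) / 4 = -8/4 = -2
S_1 = (4 - 2·(-2)) / 4 = 8/4 = 2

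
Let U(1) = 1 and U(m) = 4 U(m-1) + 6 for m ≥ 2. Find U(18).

51539607550

The fixed point is 6/(1 - 4) = -2, so U(m) + 2 = 4(U(m-1) + 2).
Hence U(m) = 3·4^{m-1} - 2.
U(18) = 3·4^{17} - 2 = 3·17179869184 - 2 = 51539607550.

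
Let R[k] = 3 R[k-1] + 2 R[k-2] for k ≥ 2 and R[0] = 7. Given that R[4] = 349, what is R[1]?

5

Let R[1] = w.
R[2] = 14 + 3w
R[3] = 42 + 11w
R[4] = 154 + 39w
So 154 + 39w = 349, giving w = 5.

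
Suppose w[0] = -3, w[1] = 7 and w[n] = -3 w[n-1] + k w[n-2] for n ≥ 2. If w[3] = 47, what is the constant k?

-1

w[2] = -21 - 3k
w[3] = 63 + 16k
So 63 + 16k = 47, giving k = -1.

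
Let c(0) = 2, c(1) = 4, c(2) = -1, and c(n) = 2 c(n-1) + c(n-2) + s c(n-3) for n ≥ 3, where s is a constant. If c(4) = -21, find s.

c(3) = 2 + 2s
c(4) = 3 + 8s
So 3 + 8s = -21, giving s = -3.

-3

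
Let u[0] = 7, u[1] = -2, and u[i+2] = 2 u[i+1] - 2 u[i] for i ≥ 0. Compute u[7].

u[2] = 2·(-2) - 2·7 = -18
u[3] = 2·(-18) - 2·(-2) = -32
u[4] = 2·(-32) - 2·(-18) = -28
u[5] = 2·(-28) - 2·(-32) = 8
u[6] = 2·8 - 2·(-28) = 72
u[7] = 2·72 - 2·8 = 128

128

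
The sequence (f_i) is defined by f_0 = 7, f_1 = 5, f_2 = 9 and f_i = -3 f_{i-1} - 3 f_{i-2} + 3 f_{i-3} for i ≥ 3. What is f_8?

f_3 = -3(9) - 3(5) + 3(7) = -21
f_4 = -3(-21) - 3(9) + 3(5) = 51
f_5 = -3(51) - 3(-21) + 3(9) = -63
f_6 = -3(-63) - 3(51) + 3(-21) = -27
f_7 = -3(-27) - 3(-63) + 3(51) = 423
f_8 = -3(423) - 3(-27) + 3(-63) = -1377

-1377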